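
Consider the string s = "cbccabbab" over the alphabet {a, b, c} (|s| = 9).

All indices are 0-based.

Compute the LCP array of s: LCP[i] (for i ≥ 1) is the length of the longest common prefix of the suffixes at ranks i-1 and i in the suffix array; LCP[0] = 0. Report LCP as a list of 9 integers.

[0, 2, 0, 1, 1, 1, 0, 1, 1]

rank | idx | suffix
   0 |   7 | ab
   1 |   4 | abbab
   2 |   8 | b
   3 |   6 | bab
   4 |   5 | bbab
   5 |   1 | bccabbab
   6 |   3 | cabbab
   7 |   0 | cbccabbab
   8 |   2 | ccabbab

SA = [7, 4, 8, 6, 5, 1, 3, 0, 2]
rank  pair      lcp
   1  s[7:],s[4:]  2  'ab'
   2  s[4:],s[8:]  0  ''
   3  s[8:],s[6:]  1  'b'
   4  s[6:],s[5:]  1  'b'
   5  s[5:],s[1:]  1  'b'
   6  s[1:],s[3:]  0  ''
   7  s[3:],s[0:]  1  'c'
   8  s[0:],s[2:]  1  'c'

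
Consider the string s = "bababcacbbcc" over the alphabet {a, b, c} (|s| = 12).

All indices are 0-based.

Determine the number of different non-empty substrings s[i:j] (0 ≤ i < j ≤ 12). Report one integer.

65

rank | idx | suffix
   0 |   1 | ababcacbbcc
   1 |   3 | abcacbbcc
   2 |   6 | acbbcc
   3 |   0 | bababcacbbcc
   4 |   2 | babcacbbcc
   5 |   8 | bbcc
   6 |   4 | bcacbbcc
   7 |   9 | bcc
   8 |  11 | c
   9 |   5 | cacbbcc
  10 |   7 | cbbcc
  11 |  10 | cc

SA = [1, 3, 6, 0, 2, 8, 4, 9, 11, 5, 7, 10]
i: (SA[i-1],SA[i]) lcp shared
  1: (1,3) 2 'ab'
  2: (3,6) 1 'a'
  3: (6,0) 0 ''
  4: (0,2) 3 'bab'
  5: (2,8) 1 'b'
  6: (8,4) 1 'b'
  7: (4,9) 2 'bc'
  8: (9,11) 0 ''
  9: (11,5) 1 'c'
  10: (5,7) 1 'c'
  11: (7,10) 1 'c'

n(n+1)/2 = 12·13/2 = 78
Σ LCP = 0 + 2 + 1 + 0 + 3 + 1 + 1 + 2 + 0 + 1 + 1 + 1 = 13
distinct = 78 − 13 = 65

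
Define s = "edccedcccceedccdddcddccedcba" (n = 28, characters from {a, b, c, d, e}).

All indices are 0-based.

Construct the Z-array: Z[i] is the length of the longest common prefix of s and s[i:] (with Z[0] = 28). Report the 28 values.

Z[0]=28
i=1: i≥r, start 0; Z[1]=0
i=2: i≥r, start 0; Z[2]=0
i=3: i≥r, start 0; Z[3]=0
i=4: i≥r, start 0; Z[4]=4 extend→box=[4,8)
i=5: min(r-i=3, Z[1]=0)=0; Z[5]=0
i=6: min(r-i=2, Z[2]=0)=0; Z[6]=0
i=7: min(r-i=1, Z[3]=0)=0; Z[7]=0
i=8: i≥r, start 0; Z[8]=0
i=9: i≥r, start 0; Z[9]=0
i=10: i≥r, start 0; Z[10]=1 extend→box=[10,11)
i=11: i≥r, start 0; Z[11]=4 extend→box=[11,15)
i=12: min(r-i=3, Z[1]=0)=0; Z[12]=0
i=13: min(r-i=2, Z[2]=0)=0; Z[13]=0
i=14: min(r-i=1, Z[3]=0)=0; Z[14]=0
i=15: i≥r, start 0; Z[15]=0
i=16: i≥r, start 0; Z[16]=0
i=17: i≥r, start 0; Z[17]=0
i=18: i≥r, start 0; Z[18]=0
i=19: i≥r, start 0; Z[19]=0
i=20: i≥r, start 0; Z[20]=0
i=21: i≥r, start 0; Z[21]=0
i=22: i≥r, start 0; Z[22]=0
i=23: i≥r, start 0; Z[23]=3 extend→box=[23,26)
i=24: min(r-i=2, Z[1]=0)=0; Z[24]=0
i=25: min(r-i=1, Z[2]=0)=0; Z[25]=0
i=26: i≥r, start 0; Z[26]=0
i=27: i≥r, start 0; Z[27]=0

[28, 0, 0, 0, 4, 0, 0, 0, 0, 0, 1, 4, 0, 0, 0, 0, 0, 0, 0, 0, 0, 0, 0, 3, 0, 0, 0, 0]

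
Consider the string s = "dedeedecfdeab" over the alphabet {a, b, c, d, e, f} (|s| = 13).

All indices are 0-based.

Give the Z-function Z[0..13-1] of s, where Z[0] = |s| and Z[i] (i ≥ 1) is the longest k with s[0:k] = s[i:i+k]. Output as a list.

[13, 0, 2, 0, 0, 2, 0, 0, 0, 2, 0, 0, 0]

Z[0]=13
i=1: i≥r, start 0; Z[1]=0
i=2: i≥r, start 0; Z[2]=2 scan→box=[2,4)
i=3: min(r-i=1, Z[1]=0)=0; Z[3]=0
i=4: i≥r, start 0; Z[4]=0
i=5: i≥r, start 0; Z[5]=2 scan→box=[5,7)
i=6: min(r-i=1, Z[1]=0)=0; Z[6]=0
i=7: i≥r, start 0; Z[7]=0
i=8: i≥r, start 0; Z[8]=0
i=9: i≥r, start 0; Z[9]=2 scan→box=[9,11)
i=10: min(r-i=1, Z[1]=0)=0; Z[10]=0
i=11: i≥r, start 0; Z[11]=0
i=12: i≥r, start 0; Z[12]=0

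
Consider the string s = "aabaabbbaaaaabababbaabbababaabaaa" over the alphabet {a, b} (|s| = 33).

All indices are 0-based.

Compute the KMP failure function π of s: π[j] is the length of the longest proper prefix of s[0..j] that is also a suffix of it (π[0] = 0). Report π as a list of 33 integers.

π[0] = 0
j=1 s[j]='a': π[1]=1 (border 'a')
j=2 s[j]='b': k: 1→0; π[2]=0 (border '')
j=3 s[j]='a': π[3]=1 (border 'a')
j=4 s[j]='a': π[4]=2 (border 'aa')
j=5 s[j]='b': π[5]=3 (border 'aab')
j=6 s[j]='b': k: 3→0; π[6]=0 (border '')
j=7 s[j]='b': π[7]=0 (border '')
j=8 s[j]='a': π[8]=1 (border 'a')
j=9 s[j]='a': π[9]=2 (border 'aa')
j=10 s[j]='a': k: 2→1; π[10]=2 (border 'aa')
j=11 s[j]='a': k: 2→1; π[11]=2 (border 'aa')
j=12 s[j]='a': k: 2→1; π[12]=2 (border 'aa')
j=13 s[j]='b': π[13]=3 (border 'aab')
j=14 s[j]='a': π[14]=4 (border 'aaba')
j=15 s[j]='b': k: 4→1→0; π[15]=0 (border '')
j=16 s[j]='a': π[16]=1 (border 'a')
j=17 s[j]='b': k: 1→0; π[17]=0 (border '')
j=18 s[j]='b': π[18]=0 (border '')
j=19 s[j]='a': π[19]=1 (border 'a')
j=20 s[j]='a': π[20]=2 (border 'aa')
j=21 s[j]='b': π[21]=3 (border 'aab')
j=22 s[j]='b': k: 3→0; π[22]=0 (border '')
j=23 s[j]='a': π[23]=1 (border 'a')
j=24 s[j]='b': k: 1→0; π[24]=0 (border '')
j=25 s[j]='a': π[25]=1 (border 'a')
j=26 s[j]='b': k: 1→0; π[26]=0 (border '')
j=27 s[j]='a': π[27]=1 (border 'a')
j=28 s[j]='a': π[28]=2 (border 'aa')
j=29 s[j]='b': π[29]=3 (border 'aab')
j=30 s[j]='a': π[30]=4 (border 'aaba')
j=31 s[j]='a': π[31]=5 (border 'aabaa')
j=32 s[j]='a': k: 5→2→1; π[32]=2 (border 'aa')

[0, 1, 0, 1, 2, 3, 0, 0, 1, 2, 2, 2, 2, 3, 4, 0, 1, 0, 0, 1, 2, 3, 0, 1, 0, 1, 0, 1, 2, 3, 4, 5, 2]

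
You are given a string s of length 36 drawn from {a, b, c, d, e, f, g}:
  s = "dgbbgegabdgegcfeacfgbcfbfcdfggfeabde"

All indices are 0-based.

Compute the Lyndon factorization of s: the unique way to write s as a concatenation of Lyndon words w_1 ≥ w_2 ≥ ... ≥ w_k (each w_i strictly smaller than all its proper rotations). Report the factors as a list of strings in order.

emit factor 1: 'dg' (i=0, period=2)
emit factor 2: 'bbgeg' (i=2, period=5)
emit factor 3: 'abdgegcfeacfgbcfbfcdfggfe' (i=7, period=25)
emit factor 4: 'abde' (i=32, period=4)

["dg", "bbgeg", "abdgegcfeacfgbcfbfcdfggfe", "abde"]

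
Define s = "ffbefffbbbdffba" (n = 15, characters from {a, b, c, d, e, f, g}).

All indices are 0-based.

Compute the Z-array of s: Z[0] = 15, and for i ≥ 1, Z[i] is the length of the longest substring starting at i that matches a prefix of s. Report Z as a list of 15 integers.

[15, 1, 0, 0, 2, 3, 1, 0, 0, 0, 0, 3, 1, 0, 0]

Z[0]=15
i=1: fresh scan; Z[1]=1 grow→box=[1,2)
i=2: fresh scan; Z[2]=0
i=3: fresh scan; Z[3]=0
i=4: fresh scan; Z[4]=2 grow→box=[4,6)
i=5: min(r-i=1, Z[1]=1)=1; Z[5]=3 grow→box=[5,8)
i=6: min(r-i=2, Z[1]=1)=1; Z[6]=1
i=7: min(r-i=1, Z[2]=0)=0; Z[7]=0
i=8: fresh scan; Z[8]=0
i=9: fresh scan; Z[9]=0
i=10: fresh scan; Z[10]=0
i=11: fresh scan; Z[11]=3 grow→box=[11,14)
i=12: min(r-i=2, Z[1]=1)=1; Z[12]=1
i=13: min(r-i=1, Z[2]=0)=0; Z[13]=0
i=14: fresh scan; Z[14]=0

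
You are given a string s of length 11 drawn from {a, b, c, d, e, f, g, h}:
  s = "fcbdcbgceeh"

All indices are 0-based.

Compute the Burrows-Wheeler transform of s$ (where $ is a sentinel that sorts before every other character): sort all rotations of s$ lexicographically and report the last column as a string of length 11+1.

rank  rotation      last
    0  $fcbdcbgceeh  h
    1  bdcbgceeh$fc  c
    2  bgceeh$fcbdc  c
    3  cbdcbgceeh$f  f
    4  cbgceeh$fcbd  d
    5  ceeh$fcbdcbg  g
    6  dcbgceeh$fcb  b
    7  eeh$fcbdcbgc  c
    8  eh$fcbdcbgce  e
    9  fcbdcbgceeh$  $
   10  gceeh$fcbdcb  b
   11  h$fcbdcbgcee  e

hccfdgbce$be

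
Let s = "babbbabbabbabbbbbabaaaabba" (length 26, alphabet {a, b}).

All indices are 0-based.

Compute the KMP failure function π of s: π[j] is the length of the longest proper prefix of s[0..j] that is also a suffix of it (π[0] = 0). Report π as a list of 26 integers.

π[0] = 0
j=1 s[j]='a': π[1]=0 (border '')
j=2 s[j]='b': π[2]=1 (border 'b')
j=3 s[j]='b': k: 1→0; π[3]=1 (border 'b')
j=4 s[j]='b': k: 1→0; π[4]=1 (border 'b')
j=5 s[j]='a': π[5]=2 (border 'ba')
j=6 s[j]='b': π[6]=3 (border 'bab')
j=7 s[j]='b': π[7]=4 (border 'babb')
j=8 s[j]='a': k: 4→1; π[8]=2 (border 'ba')
j=9 s[j]='b': π[9]=3 (border 'bab')
j=10 s[j]='b': π[10]=4 (border 'babb')
j=11 s[j]='a': k: 4→1; π[11]=2 (border 'ba')
j=12 s[j]='b': π[12]=3 (border 'bab')
j=13 s[j]='b': π[13]=4 (border 'babb')
j=14 s[j]='b': π[14]=5 (border 'babbb')
j=15 s[j]='b': k: 5→1→0; π[15]=1 (border 'b')
j=16 s[j]='b': k: 1→0; π[16]=1 (border 'b')
j=17 s[j]='a': π[17]=2 (border 'ba')
j=18 s[j]='b': π[18]=3 (border 'bab')
j=19 s[j]='a': k: 3→1; π[19]=2 (border 'ba')
j=20 s[j]='a': k: 2→0; π[20]=0 (border '')
j=21 s[j]='a': π[21]=0 (border '')
j=22 s[j]='a': π[22]=0 (border '')
j=23 s[j]='b': π[23]=1 (border 'b')
j=24 s[j]='b': k: 1→0; π[24]=1 (border 'b')
j=25 s[j]='a': π[25]=2 (border 'ba')

[0, 0, 1, 1, 1, 2, 3, 4, 2, 3, 4, 2, 3, 4, 5, 1, 1, 2, 3, 2, 0, 0, 0, 1, 1, 2]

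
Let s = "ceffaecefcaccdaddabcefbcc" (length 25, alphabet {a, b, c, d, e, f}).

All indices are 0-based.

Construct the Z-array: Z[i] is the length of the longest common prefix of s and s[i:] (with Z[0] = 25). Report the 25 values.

[25, 0, 0, 0, 0, 0, 3, 0, 0, 1, 0, 1, 1, 0, 0, 0, 0, 0, 0, 3, 0, 0, 0, 1, 1]

Z[0]=25
i=1: fresh scan; Z[1]=0
i=2: fresh scan; Z[2]=0
i=3: fresh scan; Z[3]=0
i=4: fresh scan; Z[4]=0
i=5: fresh scan; Z[5]=0
i=6: fresh scan; Z[6]=3 extend→box=[6,9)
i=7: min(r-i=2, Z[1]=0)=0; Z[7]=0
i=8: min(r-i=1, Z[2]=0)=0; Z[8]=0
i=9: fresh scan; Z[9]=1 extend→box=[9,10)
i=10: fresh scan; Z[10]=0
i=11: fresh scan; Z[11]=1 extend→box=[11,12)
i=12: fresh scan; Z[12]=1 extend→box=[12,13)
i=13: fresh scan; Z[13]=0
i=14: fresh scan; Z[14]=0
i=15: fresh scan; Z[15]=0
i=16: fresh scan; Z[16]=0
i=17: fresh scan; Z[17]=0
i=18: fresh scan; Z[18]=0
i=19: fresh scan; Z[19]=3 extend→box=[19,22)
i=20: min(r-i=2, Z[1]=0)=0; Z[20]=0
i=21: min(r-i=1, Z[2]=0)=0; Z[21]=0
i=22: fresh scan; Z[22]=0
i=23: fresh scan; Z[23]=1 extend→box=[23,24)
i=24: fresh scan; Z[24]=1 extend→box=[24,25)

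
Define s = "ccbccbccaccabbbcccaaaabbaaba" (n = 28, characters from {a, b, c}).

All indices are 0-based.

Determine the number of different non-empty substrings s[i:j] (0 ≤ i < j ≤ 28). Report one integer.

rank | idx | suffix
   0 |  27 | a
   1 |  18 | aaaabbaaba
   2 |  19 | aaabbaaba
   3 |  24 | aaba
   4 |  20 | aabbaaba
   5 |  25 | aba
   6 |  21 | abbaaba
   7 |  11 | abbbcccaaaabbaaba
   8 |   8 | accabbbcccaaaabbaaba
   9 |  26 | ba
  10 |  23 | baaba
  11 |  22 | bbaaba
  12 |  12 | bbbcccaaaabbaaba
  13 |  13 | bbcccaaaabbaaba
  14 |   5 | bccaccabbbcccaaaabbaaba
  15 |   2 | bccbccaccabbbcccaaaabbaaba
  16 |  14 | bcccaaaabbaaba
  17 |  17 | caaaabbaaba
  18 |  10 | cabbbcccaaaabbaaba
  19 |   7 | caccabbbcccaaaabbaaba
  20 |   4 | cbccaccabbbcccaaaabbaaba
  21 |   1 | cbccbccaccabbbcccaaaabbaaba
  22 |  16 | ccaaaabbaaba
  23 |   9 | ccabbbcccaaaabbaaba
  24 |   6 | ccaccabbbcccaaaabbaaba
  25 |   3 | ccbccaccabbbcccaaaabbaaba
  26 |   0 | ccbccbccaccabbbcccaaaabbaaba
  27 |  15 | cccaaaabbaaba

SA = [27, 18, 19, 24, 20, 25, 21, 11, 8, 26, 23, 22, 12, 13, 5, 2, 14, 17, 10, 7, 4, 1, 16, 9, 6, 3, 0, 15]
[i] adj suffixes → lcp
  [1] 27/18 → 1 ('a')
  [2] 18/19 → 3 ('aaa')
  [3] 19/24 → 2 ('aa')
  [4] 24/20 → 3 ('aab')
  [5] 20/25 → 1 ('a')
  [6] 25/21 → 2 ('ab')
  [7] 21/11 → 3 ('abb')
  [8] 11/8 → 1 ('a')
  [9] 8/26 → 0 ('')
  [10] 26/23 → 2 ('ba')
  [11] 23/22 → 1 ('b')
  [12] 22/12 → 2 ('bb')
  [13] 12/13 → 2 ('bb')
  [14] 13/5 → 1 ('b')
  [15] 5/2 → 3 ('bcc')
  [16] 2/14 → 3 ('bcc')
  [17] 14/17 → 0 ('')
  [18] 17/10 → 2 ('ca')
  [19] 10/7 → 2 ('ca')
  [20] 7/4 → 1 ('c')
  [21] 4/1 → 4 ('cbcc')
  [22] 1/16 → 1 ('c')
  [23] 16/9 → 3 ('cca')
  [24] 9/6 → 3 ('cca')
  [25] 6/3 → 2 ('cc')
  [26] 3/0 → 5 ('ccbcc')
  [27] 0/15 → 2 ('cc')

n(n+1)/2 = 28·29/2 = 406
Σ LCP = 0 + 1 + 3 + 2 + 3 + 1 + 2 + 3 + 1 + 0 + 2 + 1 + 2 + 2 + 1 + 3 + 3 + 0 + 2 + 2 + 1 + 4 + 1 + 3 + 3 + 2 + 5 + 2 = 55
distinct = 406 − 55 = 351

351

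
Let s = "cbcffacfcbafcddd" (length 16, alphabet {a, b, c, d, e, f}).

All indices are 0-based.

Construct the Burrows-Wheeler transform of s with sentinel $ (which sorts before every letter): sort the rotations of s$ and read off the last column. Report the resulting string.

rank  rotation           last
    0  $cbcffacfcbafcddd  d
    1  acfcbafcddd$cbcff  f
    2  afcddd$cbcffacfcb  b
    3  bafcddd$cbcffacfc  c
    4  bcffacfcbafcddd$c  c
    5  cbafcddd$cbcffacf  f
    6  cbcffacfcbafcddd$  $
    7  cddd$cbcffacfcbaf  f
    8  cfcbafcddd$cbcffa  a
    9  cffacfcbafcddd$cb  b
   10  d$cbcffacfcbafcdd  d
   11  dd$cbcffacfcbafcd  d
   12  ddd$cbcffacfcbafc  c
   13  facfcbafcddd$cbcf  f
   14  fcbafcddd$cbcffac  c
   15  fcddd$cbcffacfcba  a
   16  ffacfcbafcddd$cbc  c

dfbccf$fabddcfcac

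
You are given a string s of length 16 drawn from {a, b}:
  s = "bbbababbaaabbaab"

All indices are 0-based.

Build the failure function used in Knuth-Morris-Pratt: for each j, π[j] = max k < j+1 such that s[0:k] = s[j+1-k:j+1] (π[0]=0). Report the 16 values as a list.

[0, 1, 2, 0, 1, 0, 1, 2, 0, 0, 0, 1, 2, 0, 0, 1]

π[0] = 0
j=1 s[j]='b': π[1]=1 (border 'b')
j=2 s[j]='b': π[2]=2 (border 'bb')
j=3 s[j]='a': k: 2→1→0; π[3]=0 (border '')
j=4 s[j]='b': π[4]=1 (border 'b')
j=5 s[j]='a': k: 1→0; π[5]=0 (border '')
j=6 s[j]='b': π[6]=1 (border 'b')
j=7 s[j]='b': π[7]=2 (border 'bb')
j=8 s[j]='a': k: 2→1→0; π[8]=0 (border '')
j=9 s[j]='a': π[9]=0 (border '')
j=10 s[j]='a': π[10]=0 (border '')
j=11 s[j]='b': π[11]=1 (border 'b')
j=12 s[j]='b': π[12]=2 (border 'bb')
j=13 s[j]='a': k: 2→1→0; π[13]=0 (border '')
j=14 s[j]='a': π[14]=0 (border '')
j=15 s[j]='b': π[15]=1 (border 'b')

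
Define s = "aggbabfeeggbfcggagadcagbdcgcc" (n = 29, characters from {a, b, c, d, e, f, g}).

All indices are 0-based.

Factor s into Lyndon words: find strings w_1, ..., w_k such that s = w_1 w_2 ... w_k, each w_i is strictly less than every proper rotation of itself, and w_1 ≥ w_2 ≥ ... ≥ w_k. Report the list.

emit factor 1: 'aggb' (i=0, period=4)
emit factor 2: 'abfeeggbfcggagadcagbdcgcc' (i=4, period=25)

["aggb", "abfeeggbfcggagadcagbdcgcc"]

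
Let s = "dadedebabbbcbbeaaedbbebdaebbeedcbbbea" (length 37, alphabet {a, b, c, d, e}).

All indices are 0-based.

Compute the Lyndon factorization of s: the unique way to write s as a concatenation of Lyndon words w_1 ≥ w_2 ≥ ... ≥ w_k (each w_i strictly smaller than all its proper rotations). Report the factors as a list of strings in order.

["d", "adedeb", "abbbcbbe", "aaedbbebdaebbeedcbbbe", "a"]

emit factor 1: 'd' (i=0, period=1)
emit factor 2: 'adedeb' (i=1, period=6)
emit factor 3: 'abbbcbbe' (i=7, period=8)
emit factor 4: 'aaedbbebdaebbeedcbbbe' (i=15, period=21)
emit factor 5: 'a' (i=36, period=1)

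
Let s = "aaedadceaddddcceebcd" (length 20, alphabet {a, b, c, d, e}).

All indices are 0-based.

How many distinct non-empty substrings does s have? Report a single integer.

rank→(start, suffix):
  0 → (0, 'aaedadceaddddcceebcd')
  1 → (4, 'adceaddddcceebcd')
  2 → (8, 'addddcceebcd')
  3 → (1, 'aedadceaddddcceebcd')
  4 → (17, 'bcd')
  5 → (13, 'cceebcd')
  6 → (18, 'cd')
  7 → (6, 'ceaddddcceebcd')
  8 → (14, 'ceebcd')
  9 → (19, 'd')
  10 → (3, 'dadceaddddcceebcd')
  11 → (12, 'dcceebcd')
  12 → (5, 'dceaddddcceebcd')
  13 → (11, 'ddcceebcd')
  14 → (10, 'dddcceebcd')
  15 → (9, 'ddddcceebcd')
  16 → (7, 'eaddddcceebcd')
  17 → (16, 'ebcd')
  18 → (2, 'edadceaddddcceebcd')
  19 → (15, 'eebcd')

SA = [0, 4, 8, 1, 17, 13, 18, 6, 14, 19, 3, 12, 5, 11, 10, 9, 7, 16, 2, 15]
i: (SA[i-1],SA[i]) lcp shared
  1: (0,4) 1 'a'
  2: (4,8) 2 'ad'
  3: (8,1) 1 'a'
  4: (1,17) 0 ''
  5: (17,13) 0 ''
  6: (13,18) 1 'c'
  7: (18,6) 1 'c'
  8: (6,14) 2 'ce'
  9: (14,19) 0 ''
  10: (19,3) 1 'd'
  11: (3,12) 1 'd'
  12: (12,5) 2 'dc'
  13: (5,11) 1 'd'
  14: (11,10) 2 'dd'
  15: (10,9) 3 'ddd'
  16: (9,7) 0 ''
  17: (7,16) 1 'e'
  18: (16,2) 1 'e'
  19: (2,15) 1 'e'

n(n+1)/2 = 20·21/2 = 210
Σ LCP = 0 + 1 + 2 + 1 + 0 + 0 + 1 + 1 + 2 + 0 + 1 + 1 + 2 + 1 + 2 + 3 + 0 + 1 + 1 + 1 = 21
distinct = 210 − 21 = 189

189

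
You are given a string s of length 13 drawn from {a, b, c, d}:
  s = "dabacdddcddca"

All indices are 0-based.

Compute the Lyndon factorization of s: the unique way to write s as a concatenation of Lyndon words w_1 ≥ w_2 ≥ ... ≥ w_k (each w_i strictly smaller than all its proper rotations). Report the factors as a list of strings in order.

emit factor 1: 'd' (i=0, period=1)
emit factor 2: 'abacdddcddc' (i=1, period=11)
emit factor 3: 'a' (i=12, period=1)

["d", "abacdddcddc", "a"]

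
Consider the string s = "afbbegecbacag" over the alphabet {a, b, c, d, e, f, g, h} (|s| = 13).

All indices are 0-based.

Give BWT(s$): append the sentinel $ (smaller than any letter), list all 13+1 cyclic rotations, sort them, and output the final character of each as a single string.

rank  rotation        last
    0  $afbbegecbacag  g
    1  acag$afbbegecb  b
    2  afbbegecbacag$  $
    3  ag$afbbegecbac  c
    4  bacag$afbbegec  c
    5  bbegecbacag$af  f
    6  begecbacag$afb  b
    7  cag$afbbegecba  a
    8  cbacag$afbbege  e
    9  ecbacag$afbbeg  g
   10  egecbacag$afbb  b
   11  fbbegecbacag$a  a
   12  g$afbbegecbaca  a
   13  gecbacag$afbbe  e

gb$ccfbaegbaae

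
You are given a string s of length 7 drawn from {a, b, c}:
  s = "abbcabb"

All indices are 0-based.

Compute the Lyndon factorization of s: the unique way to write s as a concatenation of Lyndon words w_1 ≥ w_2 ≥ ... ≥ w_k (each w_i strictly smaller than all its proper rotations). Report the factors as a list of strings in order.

emit factor 1: 'abbc' (i=0, period=4)
emit factor 2: 'abb' (i=4, period=3)

["abbc", "abb"]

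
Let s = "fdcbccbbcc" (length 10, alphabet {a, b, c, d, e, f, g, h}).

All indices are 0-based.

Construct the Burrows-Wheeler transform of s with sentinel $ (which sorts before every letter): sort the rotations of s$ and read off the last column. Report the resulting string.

ccbcccdbbf$

rank  rotation     last
    0  $fdcbccbbcc  c
    1  bbcc$fdcbcc  c
    2  bcc$fdcbccb  b
    3  bccbbcc$fdc  c
    4  c$fdcbccbbc  c
    5  cbbcc$fdcbc  c
    6  cbccbbcc$fd  d
    7  cc$fdcbccbb  b
    8  ccbbcc$fdcb  b
    9  dcbccbbcc$f  f
   10  fdcbccbbcc$  $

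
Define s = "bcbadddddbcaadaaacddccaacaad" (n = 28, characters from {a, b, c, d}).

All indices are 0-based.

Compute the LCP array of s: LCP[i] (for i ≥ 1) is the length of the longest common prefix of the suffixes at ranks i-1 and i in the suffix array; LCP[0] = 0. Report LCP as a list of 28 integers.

rank | idx | suffix
   0 |  14 | aaacddccaacaad
   1 |  22 | aacaad
   2 |  15 | aacddccaacaad
   3 |  25 | aad
   4 |  11 | aadaaacddccaacaad
   5 |  23 | acaad
   6 |  16 | acddccaacaad
   7 |  26 | ad
   8 |  12 | adaaacddccaacaad
   9 |   3 | adddddbcaadaaacddccaacaad
  10 |   2 | badddddbcaadaaacddccaacaad
  11 |   9 | bcaadaaacddccaacaad
  12 |   0 | bcbadddddbcaadaaacddccaacaad
  13 |  21 | caacaad
  14 |  24 | caad
  15 |  10 | caadaaacddccaacaad
  16 |   1 | cbadddddbcaadaaacddccaacaad
  17 |  20 | ccaacaad
  18 |  17 | cddccaacaad
  19 |  27 | d
  20 |  13 | daaacddccaacaad
  21 |   8 | dbcaadaaacddccaacaad
  22 |  19 | dccaacaad
  23 |   7 | ddbcaadaaacddccaacaad
  24 |  18 | ddccaacaad
  25 |   6 | dddbcaadaaacddccaacaad
  26 |   5 | ddddbcaadaaacddccaacaad
  27 |   4 | dddddbcaadaaacddccaacaad

SA = [14, 22, 15, 25, 11, 23, 16, 26, 12, 3, 2, 9, 0, 21, 24, 10, 1, 20, 17, 27, 13, 8, 19, 7, 18, 6, 5, 4]
[i] adj suffixes → lcp
  [1] 14/22 → 2 ('aa')
  [2] 22/15 → 3 ('aac')
  [3] 15/25 → 2 ('aa')
  [4] 25/11 → 3 ('aad')
  [5] 11/23 → 1 ('a')
  [6] 23/16 → 2 ('ac')
  [7] 16/26 → 1 ('a')
  [8] 26/12 → 2 ('ad')
  [9] 12/3 → 2 ('ad')
  [10] 3/2 → 0 ('')
  [11] 2/9 → 1 ('b')
  [12] 9/0 → 2 ('bc')
  [13] 0/21 → 0 ('')
  [14] 21/24 → 3 ('caa')
  [15] 24/10 → 4 ('caad')
  [16] 10/1 → 1 ('c')
  [17] 1/20 → 1 ('c')
  [18] 20/17 → 1 ('c')
  [19] 17/27 → 0 ('')
  [20] 27/13 → 1 ('d')
  [21] 13/8 → 1 ('d')
  [22] 8/19 → 1 ('d')
  [23] 19/7 → 1 ('d')
  [24] 7/18 → 2 ('dd')
  [25] 18/6 → 2 ('dd')
  [26] 6/5 → 3 ('ddd')
  [27] 5/4 → 4 ('dddd')

[0, 2, 3, 2, 3, 1, 2, 1, 2, 2, 0, 1, 2, 0, 3, 4, 1, 1, 1, 0, 1, 1, 1, 1, 2, 2, 3, 4]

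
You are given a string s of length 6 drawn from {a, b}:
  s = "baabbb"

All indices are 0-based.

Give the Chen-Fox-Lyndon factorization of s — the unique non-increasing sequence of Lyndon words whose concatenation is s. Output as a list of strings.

["b", "aabbb"]

emit factor 1: 'b' (i=0, period=1)
emit factor 2: 'aabbb' (i=1, period=5)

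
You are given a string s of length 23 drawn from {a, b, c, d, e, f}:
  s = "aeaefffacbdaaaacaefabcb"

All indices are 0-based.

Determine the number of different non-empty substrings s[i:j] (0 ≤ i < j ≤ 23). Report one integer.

248

sorted suffixes:
  #0 SA[0]=11  'aaaacaefabcb'
  #1 SA[1]=12  'aaacaefabcb'
  #2 SA[2]=13  'aacaefabcb'
  #3 SA[3]=19  'abcb'
  #4 SA[4]=14  'acaefabcb'
  #5 SA[5]=7  'acbdaaaacaefabcb'
  #6 SA[6]=0  'aeaefffacbdaaaacaefabcb'
  #7 SA[7]=16  'aefabcb'
  #8 SA[8]=2  'aefffacbdaaaacaefabcb'
  #9 SA[9]=22  'b'
  #10 SA[10]=20  'bcb'
  #11 SA[11]=9  'bdaaaacaefabcb'
  #12 SA[12]=15  'caefabcb'
  #13 SA[13]=21  'cb'
  #14 SA[14]=8  'cbdaaaacaefabcb'
  #15 SA[15]=10  'daaaacaefabcb'
  #16 SA[16]=1  'eaefffacbdaaaacaefabcb'
  #17 SA[17]=17  'efabcb'
  #18 SA[18]=3  'efffacbdaaaacaefabcb'
  #19 SA[19]=18  'fabcb'
  #20 SA[20]=6  'facbdaaaacaefabcb'
  #21 SA[21]=5  'ffacbdaaaacaefabcb'
  #22 SA[22]=4  'fffacbdaaaacaefabcb'

SA = [11, 12, 13, 19, 14, 7, 0, 16, 2, 22, 20, 9, 15, 21, 8, 10, 1, 17, 3, 18, 6, 5, 4]
[i] adj suffixes → lcp
  [1] 11/12 → 3 ('aaa')
  [2] 12/13 → 2 ('aa')
  [3] 13/19 → 1 ('a')
  [4] 19/14 → 1 ('a')
  [5] 14/7 → 2 ('ac')
  [6] 7/0 → 1 ('a')
  [7] 0/16 → 2 ('ae')
  [8] 16/2 → 3 ('aef')
  [9] 2/22 → 0 ('')
  [10] 22/20 → 1 ('b')
  [11] 20/9 → 1 ('b')
  [12] 9/15 → 0 ('')
  [13] 15/21 → 1 ('c')
  [14] 21/8 → 2 ('cb')
  [15] 8/10 → 0 ('')
  [16] 10/1 → 0 ('')
  [17] 1/17 → 1 ('e')
  [18] 17/3 → 2 ('ef')
  [19] 3/18 → 0 ('')
  [20] 18/6 → 2 ('fa')
  [21] 6/5 → 1 ('f')
  [22] 5/4 → 2 ('ff')

n(n+1)/2 = 23·24/2 = 276
Σ LCP = 0 + 3 + 2 + 1 + 1 + 2 + 1 + 2 + 3 + 0 + 1 + 1 + 0 + 1 + 2 + 0 + 0 + 1 + 2 + 0 + 2 + 1 + 2 = 28
distinct = 276 − 28 = 248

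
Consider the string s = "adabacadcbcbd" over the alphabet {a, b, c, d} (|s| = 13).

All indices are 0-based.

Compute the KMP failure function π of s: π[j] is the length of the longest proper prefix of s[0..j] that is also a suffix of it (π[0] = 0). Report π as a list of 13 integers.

[0, 0, 1, 0, 1, 0, 1, 2, 0, 0, 0, 0, 0]

π[0] = 0
j=1 s[j]='d': π[1]=0 (border '')
j=2 s[j]='a': π[2]=1 (border 'a')
j=3 s[j]='b': k: 1→0; π[3]=0 (border '')
j=4 s[j]='a': π[4]=1 (border 'a')
j=5 s[j]='c': k: 1→0; π[5]=0 (border '')
j=6 s[j]='a': π[6]=1 (border 'a')
j=7 s[j]='d': π[7]=2 (border 'ad')
j=8 s[j]='c': k: 2→0; π[8]=0 (border '')
j=9 s[j]='b': π[9]=0 (border '')
j=10 s[j]='c': π[10]=0 (border '')
j=11 s[j]='b': π[11]=0 (border '')
j=12 s[j]='d': π[12]=0 (border '')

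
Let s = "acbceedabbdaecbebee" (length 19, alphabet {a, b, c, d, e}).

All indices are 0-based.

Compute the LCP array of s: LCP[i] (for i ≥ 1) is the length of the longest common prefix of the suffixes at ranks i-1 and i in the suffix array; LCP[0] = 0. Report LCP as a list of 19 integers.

sorted suffixes:
  #0 SA[0]=7  'abbdaecbebee'
  #1 SA[1]=0  'acbceedabbdaecbebee'
  #2 SA[2]=11  'aecbebee'
  #3 SA[3]=8  'bbdaecbebee'
  #4 SA[4]=2  'bceedabbdaecbebee'
  #5 SA[5]=9  'bdaecbebee'
  #6 SA[6]=14  'bebee'
  #7 SA[7]=16  'bee'
  #8 SA[8]=1  'cbceedabbdaecbebee'
  #9 SA[9]=13  'cbebee'
  #10 SA[10]=3  'ceedabbdaecbebee'
  #11 SA[11]=6  'dabbdaecbebee'
  #12 SA[12]=10  'daecbebee'
  #13 SA[13]=18  'e'
  #14 SA[14]=15  'ebee'
  #15 SA[15]=12  'ecbebee'
  #16 SA[16]=5  'edabbdaecbebee'
  #17 SA[17]=17  'ee'
  #18 SA[18]=4  'eedabbdaecbebee'

SA = [7, 0, 11, 8, 2, 9, 14, 16, 1, 13, 3, 6, 10, 18, 15, 12, 5, 17, 4]
rank  pair      lcp
   1  s[7:],s[0:]  1  'a'
   2  s[0:],s[11:]  1  'a'
   3  s[11:],s[8:]  0  ''
   4  s[8:],s[2:]  1  'b'
   5  s[2:],s[9:]  1  'b'
   6  s[9:],s[14:]  1  'b'
   7  s[14:],s[16:]  2  'be'
   8  s[16:],s[1:]  0  ''
   9  s[1:],s[13:]  2  'cb'
  10  s[13:],s[3:]  1  'c'
  11  s[3:],s[6:]  0  ''
  12  s[6:],s[10:]  2  'da'
  13  s[10:],s[18:]  0  ''
  14  s[18:],s[15:]  1  'e'
  15  s[15:],s[12:]  1  'e'
  16  s[12:],s[5:]  1  'e'
  17  s[5:],s[17:]  1  'e'
  18  s[17:],s[4:]  2  'ee'

[0, 1, 1, 0, 1, 1, 1, 2, 0, 2, 1, 0, 2, 0, 1, 1, 1, 1, 2]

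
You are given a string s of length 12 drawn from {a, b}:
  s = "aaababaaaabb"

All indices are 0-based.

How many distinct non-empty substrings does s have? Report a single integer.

56

rank | idx | suffix
   0 |   6 | aaaabb
   1 |   0 | aaababaaaabb
   2 |   7 | aaabb
   3 |   1 | aababaaaabb
   4 |   8 | aabb
   5 |   4 | abaaaabb
   6 |   2 | ababaaaabb
   7 |   9 | abb
   8 |  11 | b
   9 |   5 | baaaabb
  10 |   3 | babaaaabb
  11 |  10 | bb

SA = [6, 0, 7, 1, 8, 4, 2, 9, 11, 5, 3, 10]
[i] adj suffixes → lcp
  [1] 6/0 → 3 ('aaa')
  [2] 0/7 → 4 ('aaab')
  [3] 7/1 → 2 ('aa')
  [4] 1/8 → 3 ('aab')
  [5] 8/4 → 1 ('a')
  [6] 4/2 → 3 ('aba')
  [7] 2/9 → 2 ('ab')
  [8] 9/11 → 0 ('')
  [9] 11/5 → 1 ('b')
  [10] 5/3 → 2 ('ba')
  [11] 3/10 → 1 ('b')

n(n+1)/2 = 12·13/2 = 78
Σ LCP = 0 + 3 + 4 + 2 + 3 + 1 + 3 + 2 + 0 + 1 + 2 + 1 = 22
distinct = 78 − 22 = 56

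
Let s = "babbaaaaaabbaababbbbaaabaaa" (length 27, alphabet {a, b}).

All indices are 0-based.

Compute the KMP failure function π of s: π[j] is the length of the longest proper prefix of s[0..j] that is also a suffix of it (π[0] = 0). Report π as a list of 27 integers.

[0, 0, 1, 1, 2, 0, 0, 0, 0, 0, 1, 1, 2, 0, 1, 2, 3, 4, 1, 1, 2, 0, 0, 1, 2, 0, 0]

π[0] = 0
j=1 s[j]='a': π[1]=0 (border '')
j=2 s[j]='b': π[2]=1 (border 'b')
j=3 s[j]='b': k: 1→0; π[3]=1 (border 'b')
j=4 s[j]='a': π[4]=2 (border 'ba')
j=5 s[j]='a': k: 2→0; π[5]=0 (border '')
j=6 s[j]='a': π[6]=0 (border '')
j=7 s[j]='a': π[7]=0 (border '')
j=8 s[j]='a': π[8]=0 (border '')
j=9 s[j]='a': π[9]=0 (border '')
j=10 s[j]='b': π[10]=1 (border 'b')
j=11 s[j]='b': k: 1→0; π[11]=1 (border 'b')
j=12 s[j]='a': π[12]=2 (border 'ba')
j=13 s[j]='a': k: 2→0; π[13]=0 (border '')
j=14 s[j]='b': π[14]=1 (border 'b')
j=15 s[j]='a': π[15]=2 (border 'ba')
j=16 s[j]='b': π[16]=3 (border 'bab')
j=17 s[j]='b': π[17]=4 (border 'babb')
j=18 s[j]='b': k: 4→1→0; π[18]=1 (border 'b')
j=19 s[j]='b': k: 1→0; π[19]=1 (border 'b')
j=20 s[j]='a': π[20]=2 (border 'ba')
j=21 s[j]='a': k: 2→0; π[21]=0 (border '')
j=22 s[j]='a': π[22]=0 (border '')
j=23 s[j]='b': π[23]=1 (border 'b')
j=24 s[j]='a': π[24]=2 (border 'ba')
j=25 s[j]='a': k: 2→0; π[25]=0 (border '')
j=26 s[j]='a': π[26]=0 (border '')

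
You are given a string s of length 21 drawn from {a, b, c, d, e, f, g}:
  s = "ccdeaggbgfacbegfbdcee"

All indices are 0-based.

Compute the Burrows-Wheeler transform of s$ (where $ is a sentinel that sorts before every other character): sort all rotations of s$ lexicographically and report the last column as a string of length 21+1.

rank  rotation                last
    0  $ccdeaggbgfacbegfbdcee  e
    1  acbegfbdcee$ccdeaggbgf  f
    2  aggbgfacbegfbdcee$ccde  e
    3  bdcee$ccdeaggbgfacbegf  f
    4  begfbdcee$ccdeaggbgfac  c
    5  bgfacbegfbdcee$ccdeagg  g
    6  cbegfbdcee$ccdeaggbgfa  a
    7  ccdeaggbgfacbegfbdcee$  $
    8  cdeaggbgfacbegfbdcee$c  c
    9  cee$ccdeaggbgfacbegfbd  d
   10  dcee$ccdeaggbgfacbegfb  b
   11  deaggbgfacbegfbdcee$cc  c
   12  e$ccdeaggbgfacbegfbdce  e
   13  eaggbgfacbegfbdcee$ccd  d
   14  ee$ccdeaggbgfacbegfbdc  c
   15  egfbdcee$ccdeaggbgfacb  b
   16  facbegfbdcee$ccdeaggbg  g
   17  fbdcee$ccdeaggbgfacbeg  g
   18  gbgfacbegfbdcee$ccdeag  g
   19  gfacbegfbdcee$ccdeaggb  b
   20  gfbdcee$ccdeaggbgfacbe  e
   21  ggbgfacbegfbdcee$ccdea  a

efefcga$cdbcedcbgggbea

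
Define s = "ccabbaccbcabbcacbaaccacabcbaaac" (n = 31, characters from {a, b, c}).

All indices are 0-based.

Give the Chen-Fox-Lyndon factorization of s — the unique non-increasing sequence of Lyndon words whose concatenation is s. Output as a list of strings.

["c", "c", "abbaccbcabbcacb", "aaccacabcb", "aaac"]

emit factor 1: 'c' (i=0, period=1)
emit factor 2: 'c' (i=1, period=1)
emit factor 3: 'abbaccbcabbcacb' (i=2, period=15)
emit factor 4: 'aaccacabcb' (i=17, period=10)
emit factor 5: 'aaac' (i=27, period=4)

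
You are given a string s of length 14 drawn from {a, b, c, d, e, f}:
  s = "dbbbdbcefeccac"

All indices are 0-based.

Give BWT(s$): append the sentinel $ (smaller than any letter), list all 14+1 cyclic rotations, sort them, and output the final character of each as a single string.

ccdbdbaceb$bfce

rank  rotation         last
    0  $dbbbdbcefeccac  c
    1  ac$dbbbdbcefecc  c
    2  bbbdbcefeccac$d  d
    3  bbdbcefeccac$db  b
    4  bcefeccac$dbbbd  d
    5  bdbcefeccac$dbb  b
    6  c$dbbbdbcefecca  a
    7  cac$dbbbdbcefec  c
    8  ccac$dbbbdbcefe  e
    9  cefeccac$dbbbdb  b
   10  dbbbdbcefeccac$  $
   11  dbcefeccac$dbbb  b
   12  eccac$dbbbdbcef  f
   13  efeccac$dbbbdbc  c
   14  feccac$dbbbdbce  e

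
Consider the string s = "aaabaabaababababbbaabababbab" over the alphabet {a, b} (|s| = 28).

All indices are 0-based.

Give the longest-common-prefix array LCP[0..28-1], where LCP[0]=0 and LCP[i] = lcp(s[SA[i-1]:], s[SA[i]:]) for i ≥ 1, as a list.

sorted suffixes:
  #0 SA[0]=0  'aaabaabaababababbbaabababbab'
  #1 SA[1]=1  'aabaabaababababbbaabababbab'
  #2 SA[2]=4  'aabaababababbbaabababbab'
  #3 SA[3]=7  'aababababbbaabababbab'
  #4 SA[4]=18  'aabababbab'
  #5 SA[5]=26  'ab'
  #6 SA[6]=2  'abaabaababababbbaabababbab'
  #7 SA[7]=5  'abaababababbbaabababbab'
  #8 SA[8]=8  'ababababbbaabababbab'
  #9 SA[9]=19  'abababbab'
  #10 SA[10]=10  'abababbbaabababbab'
  #11 SA[11]=21  'ababbab'
  #12 SA[12]=12  'ababbbaabababbab'
  #13 SA[13]=23  'abbab'
  #14 SA[14]=14  'abbbaabababbab'
  #15 SA[15]=27  'b'
  #16 SA[16]=3  'baabaababababbbaabababbab'
  #17 SA[17]=6  'baababababbbaabababbab'
  #18 SA[18]=17  'baabababbab'
  #19 SA[19]=25  'bab'
  #20 SA[20]=9  'babababbbaabababbab'
  #21 SA[21]=20  'bababbab'
  #22 SA[22]=11  'bababbbaabababbab'
  #23 SA[23]=22  'babbab'
  #24 SA[24]=13  'babbbaabababbab'
  #25 SA[25]=16  'bbaabababbab'
  #26 SA[26]=24  'bbab'
  #27 SA[27]=15  'bbbaabababbab'

SA = [0, 1, 4, 7, 18, 26, 2, 5, 8, 19, 10, 21, 12, 23, 14, 27, 3, 6, 17, 25, 9, 20, 11, 22, 13, 16, 24, 15]
rank  pair      lcp
   1  s[0:],s[1:]  2  'aa'
   2  s[1:],s[4:]  7  'aabaaba'
   3  s[4:],s[7:]  4  'aaba'
   4  s[7:],s[18:]  7  'aababab'
   5  s[18:],s[26:]  1  'a'
   6  s[26:],s[2:]  2  'ab'
   7  s[2:],s[5:]  6  'abaaba'
   8  s[5:],s[8:]  3  'aba'
   9  s[8:],s[19:]  6  'ababab'
  10  s[19:],s[10:]  7  'abababb'
  11  s[10:],s[21:]  4  'abab'
  12  s[21:],s[12:]  5  'ababb'
  13  s[12:],s[23:]  2  'ab'
  14  s[23:],s[14:]  3  'abb'
  15  s[14:],s[27:]  0  ''
  16  s[27:],s[3:]  1  'b'
  17  s[3:],s[6:]  5  'baaba'
  18  s[6:],s[17:]  8  'baababab'
  19  s[17:],s[25:]  2  'ba'
  20  s[25:],s[9:]  3  'bab'
  21  s[9:],s[20:]  5  'babab'
  22  s[20:],s[11:]  6  'bababb'
  23  s[11:],s[22:]  3  'bab'
  24  s[22:],s[13:]  4  'babb'
  25  s[13:],s[16:]  1  'b'
  26  s[16:],s[24:]  3  'bba'
  27  s[24:],s[15:]  2  'bb'

[0, 2, 7, 4, 7, 1, 2, 6, 3, 6, 7, 4, 5, 2, 3, 0, 1, 5, 8, 2, 3, 5, 6, 3, 4, 1, 3, 2]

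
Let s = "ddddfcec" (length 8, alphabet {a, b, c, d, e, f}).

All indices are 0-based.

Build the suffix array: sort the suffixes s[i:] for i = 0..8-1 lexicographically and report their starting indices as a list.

[7, 5, 0, 1, 2, 3, 6, 4]

sorted suffixes:
  #0 SA[0]=7  'c'
  #1 SA[1]=5  'cec'
  #2 SA[2]=0  'ddddfcec'
  #3 SA[3]=1  'dddfcec'
  #4 SA[4]=2  'ddfcec'
  #5 SA[5]=3  'dfcec'
  #6 SA[6]=6  'ec'
  #7 SA[7]=4  'fcec'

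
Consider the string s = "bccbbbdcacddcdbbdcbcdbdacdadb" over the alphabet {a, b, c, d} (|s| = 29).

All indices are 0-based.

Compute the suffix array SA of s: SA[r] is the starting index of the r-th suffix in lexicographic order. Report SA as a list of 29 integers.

[23, 8, 26, 28, 3, 4, 14, 0, 18, 21, 5, 15, 7, 2, 17, 1, 24, 12, 19, 9, 22, 25, 27, 13, 20, 6, 16, 11, 10]

rank | idx | suffix
   0 |  23 | acdadb
   1 |   8 | acddcdbbdcbcdbdacdadb
   2 |  26 | adb
   3 |  28 | b
   4 |   3 | bbbdcacddcdbbdcbcdbdacdadb
   5 |   4 | bbdcacddcdbbdcbcdbdacdadb
   6 |  14 | bbdcbcdbdacdadb
   7 |   0 | bccbbbdcacddcdbbdcbcdbdacdadb
   8 |  18 | bcdbdacdadb
   9 |  21 | bdacdadb
  10 |   5 | bdcacddcdbbdcbcdbdacdadb
  11 |  15 | bdcbcdbdacdadb
  12 |   7 | cacddcdbbdcbcdbdacdadb
  13 |   2 | cbbbdcacddcdbbdcbcdbdacdadb
  14 |  17 | cbcdbdacdadb
  15 |   1 | ccbbbdcacddcdbbdcbcdbdacdadb
  16 |  24 | cdadb
  17 |  12 | cdbbdcbcdbdacdadb
  18 |  19 | cdbdacdadb
  19 |   9 | cddcdbbdcbcdbdacdadb
  20 |  22 | dacdadb
  21 |  25 | dadb
  22 |  27 | db
  23 |  13 | dbbdcbcdbdacdadb
  24 |  20 | dbdacdadb
  25 |   6 | dcacddcdbbdcbcdbdacdadb
  26 |  16 | dcbcdbdacdadb
  27 |  11 | dcdbbdcbcdbdacdadb
  28 |  10 | ddcdbbdcbcdbdacdadb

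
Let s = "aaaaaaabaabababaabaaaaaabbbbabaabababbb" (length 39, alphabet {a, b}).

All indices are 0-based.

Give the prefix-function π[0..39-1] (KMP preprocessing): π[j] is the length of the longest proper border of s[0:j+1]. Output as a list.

π[0] = 0
j=1 s[j]='a': π[1]=1 (border 'a')
j=2 s[j]='a': π[2]=2 (border 'aa')
j=3 s[j]='a': π[3]=3 (border 'aaa')
j=4 s[j]='a': π[4]=4 (border 'aaaa')
j=5 s[j]='a': π[5]=5 (border 'aaaaa')
j=6 s[j]='a': π[6]=6 (border 'aaaaaa')
j=7 s[j]='b': k: 6→5→4→3→2→1→0; π[7]=0 (border '')
j=8 s[j]='a': π[8]=1 (border 'a')
j=9 s[j]='a': π[9]=2 (border 'aa')
j=10 s[j]='b': k: 2→1→0; π[10]=0 (border '')
j=11 s[j]='a': π[11]=1 (border 'a')
j=12 s[j]='b': k: 1→0; π[12]=0 (border '')
j=13 s[j]='a': π[13]=1 (border 'a')
j=14 s[j]='b': k: 1→0; π[14]=0 (border '')
j=15 s[j]='a': π[15]=1 (border 'a')
j=16 s[j]='a': π[16]=2 (border 'aa')
j=17 s[j]='b': k: 2→1→0; π[17]=0 (border '')
j=18 s[j]='a': π[18]=1 (border 'a')
j=19 s[j]='a': π[19]=2 (border 'aa')
j=20 s[j]='a': π[20]=3 (border 'aaa')
j=21 s[j]='a': π[21]=4 (border 'aaaa')
j=22 s[j]='a': π[22]=5 (border 'aaaaa')
j=23 s[j]='a': π[23]=6 (border 'aaaaaa')
j=24 s[j]='b': k: 6→5→4→3→2→1→0; π[24]=0 (border '')
j=25 s[j]='b': π[25]=0 (border '')
j=26 s[j]='b': π[26]=0 (border '')
j=27 s[j]='b': π[27]=0 (border '')
j=28 s[j]='a': π[28]=1 (border 'a')
j=29 s[j]='b': k: 1→0; π[29]=0 (border '')
j=30 s[j]='a': π[30]=1 (border 'a')
j=31 s[j]='a': π[31]=2 (border 'aa')
j=32 s[j]='b': k: 2→1→0; π[32]=0 (border '')
j=33 s[j]='a': π[33]=1 (border 'a')
j=34 s[j]='b': k: 1→0; π[34]=0 (border '')
j=35 s[j]='a': π[35]=1 (border 'a')
j=36 s[j]='b': k: 1→0; π[36]=0 (border '')
j=37 s[j]='b': π[37]=0 (border '')
j=38 s[j]='b': π[38]=0 (border '')

[0, 1, 2, 3, 4, 5, 6, 0, 1, 2, 0, 1, 0, 1, 0, 1, 2, 0, 1, 2, 3, 4, 5, 6, 0, 0, 0, 0, 1, 0, 1, 2, 0, 1, 0, 1, 0, 0, 0]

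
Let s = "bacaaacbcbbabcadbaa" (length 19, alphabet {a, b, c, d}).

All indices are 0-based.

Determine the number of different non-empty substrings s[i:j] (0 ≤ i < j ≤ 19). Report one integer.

rank→(start, suffix):
  0 → (18, 'a')
  1 → (17, 'aa')
  2 → (3, 'aaacbcbbabcadbaa')
  3 → (4, 'aacbcbbabcadbaa')
  4 → (11, 'abcadbaa')
  5 → (1, 'acaaacbcbbabcadbaa')
  6 → (5, 'acbcbbabcadbaa')
  7 → (14, 'adbaa')
  8 → (16, 'baa')
  9 → (10, 'babcadbaa')
  10 → (0, 'bacaaacbcbbabcadbaa')
  11 → (9, 'bbabcadbaa')
  12 → (12, 'bcadbaa')
  13 → (7, 'bcbbabcadbaa')
  14 → (2, 'caaacbcbbabcadbaa')
  15 → (13, 'cadbaa')
  16 → (8, 'cbbabcadbaa')
  17 → (6, 'cbcbbabcadbaa')
  18 → (15, 'dbaa')

SA = [18, 17, 3, 4, 11, 1, 5, 14, 16, 10, 0, 9, 12, 7, 2, 13, 8, 6, 15]
rank  pair      lcp
   1  s[18:],s[17:]  1  'a'
   2  s[17:],s[3:]  2  'aa'
   3  s[3:],s[4:]  2  'aa'
   4  s[4:],s[11:]  1  'a'
   5  s[11:],s[1:]  1  'a'
   6  s[1:],s[5:]  2  'ac'
   7  s[5:],s[14:]  1  'a'
   8  s[14:],s[16:]  0  ''
   9  s[16:],s[10:]  2  'ba'
  10  s[10:],s[0:]  2  'ba'
  11  s[0:],s[9:]  1  'b'
  12  s[9:],s[12:]  1  'b'
  13  s[12:],s[7:]  2  'bc'
  14  s[7:],s[2:]  0  ''
  15  s[2:],s[13:]  2  'ca'
  16  s[13:],s[8:]  1  'c'
  17  s[8:],s[6:]  2  'cb'
  18  s[6:],s[15:]  0  ''

n(n+1)/2 = 19·20/2 = 190
Σ LCP = 0 + 1 + 2 + 2 + 1 + 1 + 2 + 1 + 0 + 2 + 2 + 1 + 1 + 2 + 0 + 2 + 1 + 2 + 0 = 23
distinct = 190 − 23 = 167

167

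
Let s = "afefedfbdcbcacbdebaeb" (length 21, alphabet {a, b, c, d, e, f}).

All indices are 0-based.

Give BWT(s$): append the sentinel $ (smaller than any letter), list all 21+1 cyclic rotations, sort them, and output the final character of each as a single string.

bcb$eecfcbdabbeadffdea

rank  rotation                last
    0  $afefedfbdcbcacbdebaeb  b
    1  acbdebaeb$afefedfbdcbc  c
    2  aeb$afefedfbdcbcacbdeb  b
    3  afefedfbdcbcacbdebaeb$  $
    4  b$afefedfbdcbcacbdebae  e
    5  baeb$afefedfbdcbcacbde  e
    6  bcacbdebaeb$afefedfbdc  c
    7  bdcbcacbdebaeb$afefedf  f
    8  bdebaeb$afefedfbdcbcac  c
    9  cacbdebaeb$afefedfbdcb  b
   10  cbcacbdebaeb$afefedfbd  d
   11  cbdebaeb$afefedfbdcbca  a
   12  dcbcacbdebaeb$afefedfb  b
   13  debaeb$afefedfbdcbcacb  b
   14  dfbdcbcacbdebaeb$afefe  e
   15  eb$afefedfbdcbcacbdeba  a
   16  ebaeb$afefedfbdcbcacbd  d
   17  edfbdcbcacbdebaeb$afef  f
   18  efedfbdcbcacbdebaeb$af  f
   19  fbdcbcacbdebaeb$afefed  d
   20  fedfbdcbcacbdebaeb$afe  e
   21  fefedfbdcbcacbdebaeb$a  a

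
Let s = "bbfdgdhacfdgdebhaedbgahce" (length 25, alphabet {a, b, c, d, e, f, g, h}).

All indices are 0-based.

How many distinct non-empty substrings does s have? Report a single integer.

301

rank→(start, suffix):
  0 → (7, 'acfdgdebhaedbgahce')
  1 → (16, 'aedbgahce')
  2 → (21, 'ahce')
  3 → (0, 'bbfdgdhacfdgdebhaedbgahce')
  4 → (1, 'bfdgdhacfdgdebhaedbgahce')
  5 → (19, 'bgahce')
  6 → (14, 'bhaedbgahce')
  7 → (23, 'ce')
  8 → (8, 'cfdgdebhaedbgahce')
  9 → (18, 'dbgahce')
  10 → (12, 'debhaedbgahce')
  11 → (10, 'dgdebhaedbgahce')
  12 → (3, 'dgdhacfdgdebhaedbgahce')
  13 → (5, 'dhacfdgdebhaedbgahce')
  14 → (24, 'e')
  15 → (13, 'ebhaedbgahce')
  16 → (17, 'edbgahce')
  17 → (9, 'fdgdebhaedbgahce')
  18 → (2, 'fdgdhacfdgdebhaedbgahce')
  19 → (20, 'gahce')
  20 → (11, 'gdebhaedbgahce')
  21 → (4, 'gdhacfdgdebhaedbgahce')
  22 → (6, 'hacfdgdebhaedbgahce')
  23 → (15, 'haedbgahce')
  24 → (22, 'hce')

SA = [7, 16, 21, 0, 1, 19, 14, 23, 8, 18, 12, 10, 3, 5, 24, 13, 17, 9, 2, 20, 11, 4, 6, 15, 22]
[i] adj suffixes → lcp
  [1] 7/16 → 1 ('a')
  [2] 16/21 → 1 ('a')
  [3] 21/0 → 0 ('')
  [4] 0/1 → 1 ('b')
  [5] 1/19 → 1 ('b')
  [6] 19/14 → 1 ('b')
  [7] 14/23 → 0 ('')
  [8] 23/8 → 1 ('c')
  [9] 8/18 → 0 ('')
  [10] 18/12 → 1 ('d')
  [11] 12/10 → 1 ('d')
  [12] 10/3 → 3 ('dgd')
  [13] 3/5 → 1 ('d')
  [14] 5/24 → 0 ('')
  [15] 24/13 → 1 ('e')
  [16] 13/17 → 1 ('e')
  [17] 17/9 → 0 ('')
  [18] 9/2 → 4 ('fdgd')
  [19] 2/20 → 0 ('')
  [20] 20/11 → 1 ('g')
  [21] 11/4 → 2 ('gd')
  [22] 4/6 → 0 ('')
  [23] 6/15 → 2 ('ha')
  [24] 15/22 → 1 ('h')

n(n+1)/2 = 25·26/2 = 325
Σ LCP = 0 + 1 + 1 + 0 + 1 + 1 + 1 + 0 + 1 + 0 + 1 + 1 + 3 + 1 + 0 + 1 + 1 + 0 + 4 + 0 + 1 + 2 + 0 + 2 + 1 = 24
distinct = 325 − 24 = 301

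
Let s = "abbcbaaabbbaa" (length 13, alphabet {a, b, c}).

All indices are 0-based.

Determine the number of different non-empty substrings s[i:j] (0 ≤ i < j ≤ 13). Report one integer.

73

rank | idx | suffix
   0 |  12 | a
   1 |  11 | aa
   2 |   5 | aaabbbaa
   3 |   6 | aabbbaa
   4 |   7 | abbbaa
   5 |   0 | abbcbaaabbbaa
   6 |  10 | baa
   7 |   4 | baaabbbaa
   8 |   9 | bbaa
   9 |   8 | bbbaa
  10 |   1 | bbcbaaabbbaa
  11 |   2 | bcbaaabbbaa
  12 |   3 | cbaaabbbaa

SA = [12, 11, 5, 6, 7, 0, 10, 4, 9, 8, 1, 2, 3]
i: (SA[i-1],SA[i]) lcp shared
  1: (12,11) 1 'a'
  2: (11,5) 2 'aa'
  3: (5,6) 2 'aa'
  4: (6,7) 1 'a'
  5: (7,0) 3 'abb'
  6: (0,10) 0 ''
  7: (10,4) 3 'baa'
  8: (4,9) 1 'b'
  9: (9,8) 2 'bb'
  10: (8,1) 2 'bb'
  11: (1,2) 1 'b'
  12: (2,3) 0 ''

n(n+1)/2 = 13·14/2 = 91
Σ LCP = 0 + 1 + 2 + 2 + 1 + 3 + 0 + 3 + 1 + 2 + 2 + 1 + 0 = 18
distinct = 91 − 18 = 73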